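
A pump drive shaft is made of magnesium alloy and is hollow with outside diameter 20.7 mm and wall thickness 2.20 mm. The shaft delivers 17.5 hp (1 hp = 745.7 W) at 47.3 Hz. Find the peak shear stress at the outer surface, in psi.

5940 psi

ω = 2π·47.3 = 297.2 rad/s, so T = P/ω = 17.5×745.7 / 297.2 = 43.91 N·m.
J = π(d_o⁴ − d_i⁴)/32 = π(0.0207⁴ − 0.0163⁴)/32 = 1.109×10^-8 m⁴.
τ_max = T·r/J = 43.91 × 0.0103 / 1.109×10^-8 = 4.096×10^7 Pa.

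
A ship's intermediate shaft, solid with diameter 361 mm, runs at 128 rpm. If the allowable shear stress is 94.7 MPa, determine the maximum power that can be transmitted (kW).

11700 kW

J = πd⁴/32 = π(0.361)⁴/32 = 1.667×10^-3 m⁴.
T_max = τ_allow·J/r = 9.47×10^7 × 1.667×10^-3 / 0.180 = 874800 N·m.
ω = 2π·128/60 = 13.40 rad/s, so P_max = T_max·ω = 1.173×10^7 W.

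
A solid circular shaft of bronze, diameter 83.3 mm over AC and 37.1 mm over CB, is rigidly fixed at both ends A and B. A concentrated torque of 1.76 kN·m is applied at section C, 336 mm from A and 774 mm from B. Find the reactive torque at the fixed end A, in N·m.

1730 N·m

Compatibility: T_A·a/J_AC = T_B·b/J_CB with T_A + T_B = T₀.
J_AC = 4.73×10^-6 m⁴, J_CB = 1.86×10^-7 m⁴, so T_A = T₀·(J_AC/a)/((J_AC/a)+(J_CB/b)) = 1730 N·m, T_B = 29.56 N·m.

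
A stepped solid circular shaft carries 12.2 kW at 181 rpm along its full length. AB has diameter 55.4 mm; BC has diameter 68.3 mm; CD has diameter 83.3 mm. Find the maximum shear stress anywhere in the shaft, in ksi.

ω = 2π·181/60 = 18.95 rad/s, so T = P/ω = 12.2×10³ / 18.95 = 643.7 N·m.
Under the same torque, τ_max = 16T/(πd³) is largest where d is smallest — segment AB (d = 55.4 mm).
τ_max = 16·643.7/(π·(0.0554)³) = 1.928×10^7 Pa.

2.80 ksi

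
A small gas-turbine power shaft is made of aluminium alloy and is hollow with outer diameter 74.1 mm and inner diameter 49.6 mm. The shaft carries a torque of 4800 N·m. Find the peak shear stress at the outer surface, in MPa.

J = π(d_o⁴ − d_i⁴)/32 = π(0.0741⁴ − 0.0496⁴)/32 = 2.366×10^-6 m⁴.
τ_max = T·r/J = 4800 × 0.0370 / 2.366×10^-6 = 7.518×10^7 Pa.

75.2 MPa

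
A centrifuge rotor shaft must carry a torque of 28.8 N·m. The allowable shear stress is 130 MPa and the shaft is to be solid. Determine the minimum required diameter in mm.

10.4 mm

For a solid shaft τ_max = 16T/(πd³), so d = (16T/(π τ_allow))^(1/3) = (16·28.80/(π·1.30×10^8))^(1/3) = 0.01041 m.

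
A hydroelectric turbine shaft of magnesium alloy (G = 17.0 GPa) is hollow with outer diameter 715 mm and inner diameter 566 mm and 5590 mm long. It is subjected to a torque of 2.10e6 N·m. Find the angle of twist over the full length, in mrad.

J = π(d_o⁴ − d_i⁴)/32 = π(0.715⁴ − 0.566⁴)/32 = 0.01558 m⁴.
θ = T·L/(G·J) = 2.100e6 × 5.59 / (17.0×10⁹ × 0.01558) = 0.04431 rad.

44.3 mrad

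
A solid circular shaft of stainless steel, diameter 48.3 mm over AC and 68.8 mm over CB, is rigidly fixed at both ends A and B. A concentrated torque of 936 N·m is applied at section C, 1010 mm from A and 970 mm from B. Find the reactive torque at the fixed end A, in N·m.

177 N·m

Compatibility: T_A·a/J_AC = T_B·b/J_CB with T_A + T_B = T₀.
J_AC = 5.34×10^-7 m⁴, J_CB = 2.20×10^-6 m⁴, so T_A = T₀·(J_AC/a)/((J_AC/a)+(J_CB/b)) = 177.1 N·m, T_B = 758.9 N·m.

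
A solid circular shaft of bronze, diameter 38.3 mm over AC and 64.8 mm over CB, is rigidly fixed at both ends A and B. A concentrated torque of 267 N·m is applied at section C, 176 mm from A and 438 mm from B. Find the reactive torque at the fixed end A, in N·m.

Compatibility: T_A·a/J_AC = T_B·b/J_CB with T_A + T_B = T₀.
J_AC = 2.11×10^-7 m⁴, J_CB = 1.73×10^-6 m⁴, so T_A = T₀·(J_AC/a)/((J_AC/a)+(J_CB/b)) = 62.20 N·m, T_B = 204.8 N·m.

62.2 N·m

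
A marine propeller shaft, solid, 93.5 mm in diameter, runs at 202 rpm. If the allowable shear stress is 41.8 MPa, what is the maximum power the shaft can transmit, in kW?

J = πd⁴/32 = π(0.0935)⁴/32 = 7.503×10^-6 m⁴.
T_max = τ_allow·J/r = 4.18×10^7 × 7.503×10^-6 / 0.0467 = 6709 N·m.
ω = 2π·202/60 = 21.15 rad/s, so P_max = T_max·ω = 1.419×10^5 W.

142 kW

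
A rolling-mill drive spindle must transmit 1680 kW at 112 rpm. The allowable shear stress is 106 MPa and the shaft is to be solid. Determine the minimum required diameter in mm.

190 mm

ω = 2π·112/60 = 11.73 rad/s, so T = P/ω = 1680×10³ / 11.73 = 143200 N·m.
For a solid shaft τ_max = 16T/(πd³), so d = (16T/(π τ_allow))^(1/3) = (16·143200/(π·1.06×10^8))^(1/3) = 0.1902 m.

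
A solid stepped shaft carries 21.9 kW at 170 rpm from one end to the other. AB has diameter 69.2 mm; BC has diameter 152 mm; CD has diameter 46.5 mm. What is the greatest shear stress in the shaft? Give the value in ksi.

9.04 ksi

ω = 2π·170/60 = 17.80 rad/s, so T = P/ω = 21.9×10³ / 17.80 = 1230 N·m.
Under the same torque, τ_max = 16T/(πd³) is largest where d is smallest — segment CD (d = 46.5 mm).
τ_max = 16·1230/(π·(0.0465)³) = 6.231×10^7 Pa.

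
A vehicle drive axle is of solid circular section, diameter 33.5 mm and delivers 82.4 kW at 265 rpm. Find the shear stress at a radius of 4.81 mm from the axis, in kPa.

116000 kPa

ω = 2π·265/60 = 27.75 rad/s, so T = P/ω = 82.4×10³ / 27.75 = 2969 N·m.
J = πd⁴/32 = π(0.0335)⁴/32 = 1.236×10^-7 m⁴.
Shear stress varies linearly with radius: τ = T·r/J = 2969 × 0.00481 / 1.236×10^-7 = 1.155×10^8 Pa.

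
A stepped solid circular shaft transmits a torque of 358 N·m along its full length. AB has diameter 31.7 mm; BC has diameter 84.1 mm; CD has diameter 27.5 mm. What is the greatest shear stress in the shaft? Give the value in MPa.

Under the same torque, τ_max = 16T/(πd³) is largest where d is smallest — segment CD (d = 27.5 mm).
τ_max = 16·358.0/(π·(0.0275)³) = 8.767×10^7 Pa.

87.7 MPa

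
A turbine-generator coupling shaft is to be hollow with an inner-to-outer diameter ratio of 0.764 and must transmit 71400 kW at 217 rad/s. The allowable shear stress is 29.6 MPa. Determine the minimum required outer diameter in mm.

ω = 217 rad/s, so T = P/ω = 71400×10³ / 217.0 = 329000 N·m.
For a hollow shaft with d_i/d_o = 0.764: τ_max = 16T/(π d_o³ (1−k⁴)), so d_o = [16T/(π τ_allow (1−k⁴))]^(1/3) = [16·329000/(π·2.96×10^7·0.6593)]^(1/3) = 0.4412 m.

441 mm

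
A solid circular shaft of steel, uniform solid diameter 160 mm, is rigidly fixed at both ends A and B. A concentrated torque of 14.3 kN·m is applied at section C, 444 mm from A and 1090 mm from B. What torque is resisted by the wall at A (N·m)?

10200 N·m

With uniform GJ and both ends fixed, compatibility θ_AC = θ_CB gives T_A·a = T_B·b, together with T_A + T_B = T₀.
T_A = T₀·b/(a+b) = 14300·1090/1534 = 10160 N·m; T_B = 4139 N·m.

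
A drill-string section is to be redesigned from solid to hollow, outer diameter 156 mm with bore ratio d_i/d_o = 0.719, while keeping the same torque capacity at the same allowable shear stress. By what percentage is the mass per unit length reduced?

Equal τ_max and T ⇒ the solid shaft needs d_s³ = d_o³(1−k⁴), so d_s = 156·(1−0.719⁴)^(1/3) = 140.6 mm.
Area ratio A_h/A_s = d_o²(1−k²)/d_s² = (1−k²)/(1−k⁴)^(2/3) = 0.5943.
Mass saving = 1 − 0.5943 = 40.6 %.

40.6 %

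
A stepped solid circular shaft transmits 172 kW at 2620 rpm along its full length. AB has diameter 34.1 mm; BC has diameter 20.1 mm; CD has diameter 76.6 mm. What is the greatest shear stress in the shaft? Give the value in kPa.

393000 kPa

ω = 2π·2620/60 = 274.4 rad/s, so T = P/ω = 172×10³ / 274.4 = 626.9 N·m.
Under the same torque, τ_max = 16T/(πd³) is largest where d is smallest — segment BC (d = 20.1 mm).
τ_max = 16·626.9/(π·(0.0201)³) = 3.932×10^8 Pa.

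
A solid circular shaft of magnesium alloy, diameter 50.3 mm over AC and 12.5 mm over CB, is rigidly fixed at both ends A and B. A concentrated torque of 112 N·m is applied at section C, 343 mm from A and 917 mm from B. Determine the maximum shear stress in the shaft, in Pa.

4.48e6 Pa

Compatibility: T_A·a/J_AC = T_B·b/J_CB with T_A + T_B = T₀.
J_AC = 6.28×10^-7 m⁴, J_CB = 2.40×10^-9 m⁴, so T_A = T₀·(J_AC/a)/((J_AC/a)+(J_CB/b)) = 111.8 N·m, T_B = 0.1595 N·m.
τ in each portion: τ_AC = 4.48×10^6 Pa, τ_CB = 4.16×10^5 Pa; maximum is in AC.
τ_max = T_AC·r/J = 111.8·0.0251/6.28×10^-7 = 4.476×10^6 Pa.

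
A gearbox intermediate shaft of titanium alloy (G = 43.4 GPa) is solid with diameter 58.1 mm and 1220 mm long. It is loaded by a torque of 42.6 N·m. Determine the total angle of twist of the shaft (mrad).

1.07 mrad

J = πd⁴/32 = π(0.0581)⁴/32 = 1.119×10^-6 m⁴.
θ = T·L/(G·J) = 42.60 × 1.22 / (43.4×10⁹ × 1.119×10^-6) = 1.070×10^-3 rad.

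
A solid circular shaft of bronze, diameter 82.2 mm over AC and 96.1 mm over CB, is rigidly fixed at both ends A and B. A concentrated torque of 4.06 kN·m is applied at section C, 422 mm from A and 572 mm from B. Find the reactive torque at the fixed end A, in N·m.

Compatibility: T_A·a/J_AC = T_B·b/J_CB with T_A + T_B = T₀.
J_AC = 4.48×10^-6 m⁴, J_CB = 8.37×10^-6 m⁴, so T_A = T₀·(J_AC/a)/((J_AC/a)+(J_CB/b)) = 1707 N·m, T_B = 2353 N·m.

1710 N·m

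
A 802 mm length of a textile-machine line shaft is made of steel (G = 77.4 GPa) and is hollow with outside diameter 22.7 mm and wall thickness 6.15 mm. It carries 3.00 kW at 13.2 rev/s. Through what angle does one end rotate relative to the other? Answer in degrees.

ω = 2π·13.2 = 82.94 rad/s, so T = P/ω = 3.00×10³ / 82.94 = 36.17 N·m.
J = π(d_o⁴ − d_i⁴)/32 = π(0.0227⁴ − 0.0104⁴)/32 = 2.492×10^-8 m⁴.
θ = T·L/(G·J) = 36.17 × 0.802 / (77.4×10⁹ × 2.492×10^-8) = 0.01504 rad.

0.862°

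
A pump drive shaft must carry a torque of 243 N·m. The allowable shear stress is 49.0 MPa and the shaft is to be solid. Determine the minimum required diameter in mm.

For a solid shaft τ_max = 16T/(πd³), so d = (16T/(π τ_allow))^(1/3) = (16·243.0/(π·4.90×10^7))^(1/3) = 0.02934 m.

29.3 mm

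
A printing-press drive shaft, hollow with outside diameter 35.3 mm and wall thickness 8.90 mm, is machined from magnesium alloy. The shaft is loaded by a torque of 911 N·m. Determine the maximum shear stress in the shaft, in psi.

16300 psi

J = π(d_o⁴ − d_i⁴)/32 = π(0.0353⁴ − 0.0175⁴)/32 = 1.432×10^-7 m⁴.
τ_max = T·r/J = 911.0 × 0.0176 / 1.432×10^-7 = 1.123×10^8 Pa.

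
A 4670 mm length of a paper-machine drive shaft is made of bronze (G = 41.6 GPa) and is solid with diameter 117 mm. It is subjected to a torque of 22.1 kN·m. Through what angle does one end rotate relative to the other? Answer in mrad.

J = πd⁴/32 = π(0.117)⁴/32 = 1.840×10^-5 m⁴.
θ = T·L/(G·J) = 22100 × 4.67 / (41.6×10⁹ × 1.840×10^-5) = 0.1349 rad.

135 mrad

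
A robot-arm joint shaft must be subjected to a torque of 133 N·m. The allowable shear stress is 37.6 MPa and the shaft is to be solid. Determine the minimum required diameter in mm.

26.2 mm

For a solid shaft τ_max = 16T/(πd³), so d = (16T/(π τ_allow))^(1/3) = (16·133.0/(π·3.76×10^7))^(1/3) = 0.02621 m.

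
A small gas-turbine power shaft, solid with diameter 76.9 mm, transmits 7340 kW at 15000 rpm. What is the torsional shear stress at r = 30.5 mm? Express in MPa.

41.5 MPa

ω = 2π·15000/60 = 1571 rad/s, so T = P/ω = 7340×10³ / 1571 = 4673 N·m.
J = πd⁴/32 = π(0.0769)⁴/32 = 3.433×10^-6 m⁴.
Shear stress varies linearly with radius: τ = T·r/J = 4673 × 0.0305 / 3.433×10^-6 = 4.151×10^7 Pa.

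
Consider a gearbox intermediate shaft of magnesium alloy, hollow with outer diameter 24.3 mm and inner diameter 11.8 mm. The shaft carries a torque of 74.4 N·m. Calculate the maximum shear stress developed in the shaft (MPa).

J = π(d_o⁴ − d_i⁴)/32 = π(0.0243⁴ − 0.0118⁴)/32 = 3.233×10^-8 m⁴.
τ_max = T·r/J = 74.40 × 0.0122 / 3.233×10^-8 = 2.796×10^7 Pa.

28.0 MPa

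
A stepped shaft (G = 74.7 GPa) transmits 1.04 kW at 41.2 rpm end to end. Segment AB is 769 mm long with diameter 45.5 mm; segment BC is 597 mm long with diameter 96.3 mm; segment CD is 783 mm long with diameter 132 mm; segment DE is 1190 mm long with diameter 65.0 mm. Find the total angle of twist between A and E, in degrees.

ω = 2π·41.2/60 = 4.314 rad/s, so T = P/ω = 1.04×10³ / 4.314 = 241.1 N·m.
J_AB = π(0.0455)⁴/32 = 4.21×10^-7 m⁴; J_BC = π(0.0963)⁴/32 = 8.44×10^-6 m⁴; J_CD = π(0.132)⁴/32 = 2.98×10^-5 m⁴; J_DE = π(0.0650)⁴/32 = 1.75×10^-6 m⁴.
θ = (T/G)·Σ L_i/J_i = (241.1/74.7×10⁹)·(0.769/4.21×10^-7 + 0.597/8.44×10^-6 + 0.783/2.98×10^-5 + 1.19/1.75×10^-6) = 8.402×10^-3 rad.

0.481°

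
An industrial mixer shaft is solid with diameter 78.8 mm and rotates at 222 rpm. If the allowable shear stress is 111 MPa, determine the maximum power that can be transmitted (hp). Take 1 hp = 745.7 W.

332 hp

J = πd⁴/32 = π(0.0788)⁴/32 = 3.785×10^-6 m⁴.
T_max = τ_allow·J/r = 1.11×10^8 × 3.785×10^-6 / 0.0394 = 10660 N·m.
ω = 2π·222/60 = 23.25 rad/s, so P_max = T_max·ω = 2.479×10^5 W.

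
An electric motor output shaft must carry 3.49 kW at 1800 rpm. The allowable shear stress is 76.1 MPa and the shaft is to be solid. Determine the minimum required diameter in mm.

10.7 mm

ω = 2π·1800/60 = 188.5 rad/s, so T = P/ω = 3.49×10³ / 188.5 = 18.52 N·m.
For a solid shaft τ_max = 16T/(πd³), so d = (16T/(π τ_allow))^(1/3) = (16·18.52/(π·7.61×10^7))^(1/3) = 0.01074 m.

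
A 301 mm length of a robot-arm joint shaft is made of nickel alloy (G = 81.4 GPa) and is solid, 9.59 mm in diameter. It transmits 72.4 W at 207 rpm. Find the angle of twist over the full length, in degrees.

0.852°

ω = 2π·207/60 = 21.68 rad/s, so T = P/ω = 72.4 / 21.68 = 3.340 N·m.
J = πd⁴/32 = π(0.00959)⁴/32 = 8.304×10^-10 m⁴.
θ = T·L/(G·J) = 3.340 × 0.301 / (81.4×10⁹ × 8.304×10^-10) = 0.01487 rad.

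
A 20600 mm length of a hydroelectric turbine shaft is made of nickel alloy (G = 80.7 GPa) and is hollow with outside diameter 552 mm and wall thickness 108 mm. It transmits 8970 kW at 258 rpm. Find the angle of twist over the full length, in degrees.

0.617°

ω = 2π·258/60 = 27.02 rad/s, so T = P/ω = 8970×10³ / 27.02 = 332000 N·m.
J = π(d_o⁴ − d_i⁴)/32 = π(0.552⁴ − 0.336⁴)/32 = 7.864×10^-3 m⁴.
θ = T·L/(G·J) = 332000 × 20.6 / (80.7×10⁹ × 7.864×10^-3) = 0.01078 rad.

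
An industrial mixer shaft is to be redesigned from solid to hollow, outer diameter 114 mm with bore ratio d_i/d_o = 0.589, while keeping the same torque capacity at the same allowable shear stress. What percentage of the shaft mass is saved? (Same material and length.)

28.9 %

Equal τ_max and T ⇒ the solid shaft needs d_s³ = d_o³(1−k⁴), so d_s = 114·(1−0.589⁴)^(1/3) = 109.2 mm.
Area ratio A_h/A_s = d_o²(1−k²)/d_s² = (1−k²)/(1−k⁴)^(2/3) = 0.7114.
Mass saving = 1 − 0.7114 = 28.9 %.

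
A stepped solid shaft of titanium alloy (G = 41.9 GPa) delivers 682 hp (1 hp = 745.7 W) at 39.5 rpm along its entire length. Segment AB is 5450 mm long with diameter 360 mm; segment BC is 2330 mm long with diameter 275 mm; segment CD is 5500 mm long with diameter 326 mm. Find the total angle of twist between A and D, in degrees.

ω = 2π·39.5/60 = 4.136 rad/s, so T = P/ω = 682×745.7 / 4.136 = 122900 N·m.
J_AB = π(0.360)⁴/32 = 1.65×10^-3 m⁴; J_BC = π(0.275)⁴/32 = 5.61×10^-4 m⁴; J_CD = π(0.326)⁴/32 = 1.11×10^-3 m⁴.
θ = (T/G)·Σ L_i/J_i = (122900/41.9×10⁹)·(5.45/1.65×10^-3 + 2.33/5.61×10^-4 + 5.50/1.11×10^-3) = 0.03643 rad.

2.09°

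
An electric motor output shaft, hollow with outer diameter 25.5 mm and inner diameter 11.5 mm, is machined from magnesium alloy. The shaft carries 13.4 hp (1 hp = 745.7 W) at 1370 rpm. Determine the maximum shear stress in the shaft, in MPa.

ω = 2π·1370/60 = 143.5 rad/s, so T = P/ω = 13.4×745.7 / 143.5 = 69.65 N·m.
J = π(d_o⁴ − d_i⁴)/32 = π(0.0255⁴ − 0.0115⁴)/32 = 3.979×10^-8 m⁴.
τ_max = T·r/J = 69.65 × 0.0127 / 3.979×10^-8 = 2.232×10^7 Pa.

22.3 MPa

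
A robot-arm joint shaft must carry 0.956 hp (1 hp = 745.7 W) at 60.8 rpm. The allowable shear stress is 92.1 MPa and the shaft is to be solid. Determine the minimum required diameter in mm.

18.4 mm

ω = 2π·60.8/60 = 6.367 rad/s, so T = P/ω = 0.956×745.7 / 6.367 = 112.0 N·m.
For a solid shaft τ_max = 16T/(πd³), so d = (16T/(π τ_allow))^(1/3) = (16·112.0/(π·9.21×10^7))^(1/3) = 0.01836 m.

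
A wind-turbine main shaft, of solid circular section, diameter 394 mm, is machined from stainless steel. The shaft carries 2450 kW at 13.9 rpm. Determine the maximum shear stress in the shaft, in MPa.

ω = 2π·13.9/60 = 1.456 rad/s, so T = P/ω = 2450×10³ / 1.456 = 1.683e6 N·m.
J = πd⁴/32 = π(0.394)⁴/32 = 2.366×10^-3 m⁴.
τ_max = T·r/J = 1.683e6 × 0.197 / 2.366×10^-3 = 1.402×10^8 Pa.

140 MPa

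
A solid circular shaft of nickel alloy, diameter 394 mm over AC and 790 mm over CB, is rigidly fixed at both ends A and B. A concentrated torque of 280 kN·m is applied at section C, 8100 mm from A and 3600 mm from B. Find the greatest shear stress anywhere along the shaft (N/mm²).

2.81 N/mm²

Compatibility: T_A·a/J_AC = T_B·b/J_CB with T_A + T_B = T₀.
J_AC = 2.37×10^-3 m⁴, J_CB = 0.0382 m⁴, so T_A = T₀·(J_AC/a)/((J_AC/a)+(J_CB/b)) = 7493 N·m, T_B = 272500 N·m.
τ in each portion: τ_AC = 6.24×10^5 Pa, τ_CB = 2.81×10^6 Pa; maximum is in CB.
τ_max = T_CB·r/J = 272500·0.395/0.0382 = 2.815×10^6 Pa.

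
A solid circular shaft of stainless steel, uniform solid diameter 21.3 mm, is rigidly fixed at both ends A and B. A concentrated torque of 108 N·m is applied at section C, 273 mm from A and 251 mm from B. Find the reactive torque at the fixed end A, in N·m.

51.7 N·m

With uniform GJ and both ends fixed, compatibility θ_AC = θ_CB gives T_A·a = T_B·b, together with T_A + T_B = T₀.
T_A = T₀·b/(a+b) = 108.0·251/524.0 = 51.73 N·m; T_B = 56.27 N·m.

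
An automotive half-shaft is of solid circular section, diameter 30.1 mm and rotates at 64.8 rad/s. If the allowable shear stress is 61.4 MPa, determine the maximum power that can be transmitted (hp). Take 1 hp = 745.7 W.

J = πd⁴/32 = π(0.0301)⁴/32 = 8.059×10^-8 m⁴.
T_max = τ_allow·J/r = 6.14×10^7 × 8.059×10^-8 / 0.0151 = 328.8 N·m.
ω = 64.8 rad/s, so P_max = T_max·ω = 2.130×10^4 W.

28.6 hp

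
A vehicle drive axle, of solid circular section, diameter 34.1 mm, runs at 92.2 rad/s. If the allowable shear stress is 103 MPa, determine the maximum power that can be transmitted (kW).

73.9 kW

J = πd⁴/32 = π(0.0341)⁴/32 = 1.327×10^-7 m⁴.
T_max = τ_allow·J/r = 1.03×10^8 × 1.327×10^-7 / 0.0170 = 801.9 N·m.
ω = 92.2 rad/s, so P_max = T_max·ω = 7.394×10^4 W.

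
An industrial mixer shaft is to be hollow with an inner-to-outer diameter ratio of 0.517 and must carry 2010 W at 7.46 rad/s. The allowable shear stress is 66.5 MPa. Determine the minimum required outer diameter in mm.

ω = 7.46 rad/s, so T = P/ω = 2010 / 7.460 = 269.4 N·m.
For a hollow shaft with d_i/d_o = 0.517: τ_max = 16T/(π d_o³ (1−k⁴)), so d_o = [16T/(π τ_allow (1−k⁴))]^(1/3) = [16·269.4/(π·6.65×10^7·0.9286)]^(1/3) = 0.02811 m.

28.1 mm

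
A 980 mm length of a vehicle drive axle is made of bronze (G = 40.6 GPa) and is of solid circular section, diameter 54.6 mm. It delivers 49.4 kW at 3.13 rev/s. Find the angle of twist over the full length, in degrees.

ω = 2π·3.13 = 19.67 rad/s, so T = P/ω = 49.4×10³ / 19.67 = 2512 N·m.
J = πd⁴/32 = π(0.0546)⁴/32 = 8.725×10^-7 m⁴.
θ = T·L/(G·J) = 2512 × 0.980 / (40.6×10⁹ × 8.725×10^-7) = 0.06949 rad.

3.98°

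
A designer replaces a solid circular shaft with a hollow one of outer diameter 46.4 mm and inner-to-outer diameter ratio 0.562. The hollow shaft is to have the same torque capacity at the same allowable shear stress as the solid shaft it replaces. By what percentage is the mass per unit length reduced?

Equal τ_max and T ⇒ the solid shaft needs d_s³ = d_o³(1−k⁴), so d_s = 46.4·(1−0.562⁴)^(1/3) = 44.80 mm.
Area ratio A_h/A_s = d_o²(1−k²)/d_s² = (1−k²)/(1−k⁴)^(2/3) = 0.7338.
Mass saving = 1 − 0.7338 = 26.6 %.

26.6 %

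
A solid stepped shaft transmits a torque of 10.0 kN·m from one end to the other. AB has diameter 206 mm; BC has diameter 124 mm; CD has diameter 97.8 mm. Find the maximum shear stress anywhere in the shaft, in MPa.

Under the same torque, τ_max = 16T/(πd³) is largest where d is smallest — segment CD (d = 97.8 mm).
τ_max = 16·10000/(π·(0.0978)³) = 5.444×10^7 Pa.

54.4 MPa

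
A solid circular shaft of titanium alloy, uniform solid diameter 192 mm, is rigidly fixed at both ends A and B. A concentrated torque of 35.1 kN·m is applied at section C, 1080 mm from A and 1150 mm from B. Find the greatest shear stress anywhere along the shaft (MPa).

13.0 MPa

With uniform GJ and both ends fixed, compatibility θ_AC = θ_CB gives T_A·a = T_B·b, together with T_A + T_B = T₀.
T_A = T₀·b/(a+b) = 35100·1150/2230 = 18100 N·m; T_B = 17000 N·m.
τ in each portion: τ_AC = 1.30×10^7 Pa, τ_CB = 1.22×10^7 Pa; maximum is in AC.
τ_max = T_AC·r/J = 18100·0.0960/1.33×10^-4 = 1.302×10^7 Pa.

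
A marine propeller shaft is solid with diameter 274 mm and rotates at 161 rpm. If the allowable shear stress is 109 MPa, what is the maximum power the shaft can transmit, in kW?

J = πd⁴/32 = π(0.274)⁴/32 = 5.534×10^-4 m⁴.
T_max = τ_allow·J/r = 1.09×10^8 × 5.534×10^-4 / 0.137 = 440300 N·m.
ω = 2π·161/60 = 16.86 rad/s, so P_max = T_max·ω = 7.423×10^6 W.

7420 kW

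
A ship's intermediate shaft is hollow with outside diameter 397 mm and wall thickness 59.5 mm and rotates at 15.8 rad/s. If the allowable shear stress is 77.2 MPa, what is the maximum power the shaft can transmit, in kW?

11400 kW

J = π(d_o⁴ − d_i⁴)/32 = π(0.397⁴ − 0.278⁴)/32 = 1.852×10^-3 m⁴.
T_max = τ_allow·J/r = 7.72×10^7 × 1.852×10^-3 / 0.199 = 720400 N·m.
ω = 15.8 rad/s, so P_max = T_max·ω = 1.138×10^7 W.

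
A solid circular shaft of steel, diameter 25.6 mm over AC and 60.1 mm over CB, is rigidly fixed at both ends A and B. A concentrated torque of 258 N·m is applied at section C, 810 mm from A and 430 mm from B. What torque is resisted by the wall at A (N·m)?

Compatibility: T_A·a/J_AC = T_B·b/J_CB with T_A + T_B = T₀.
J_AC = 4.22×10^-8 m⁴, J_CB = 1.28×10^-6 m⁴, so T_A = T₀·(J_AC/a)/((J_AC/a)+(J_CB/b)) = 4.431 N·m, T_B = 253.6 N·m.

4.43 N·m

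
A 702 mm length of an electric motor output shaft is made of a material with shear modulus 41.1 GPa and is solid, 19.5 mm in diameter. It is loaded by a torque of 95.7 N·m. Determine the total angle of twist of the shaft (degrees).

6.60°

J = πd⁴/32 = π(0.0195)⁴/32 = 1.420×10^-8 m⁴.
θ = T·L/(G·J) = 95.70 × 0.702 / (41.1×10⁹ × 1.420×10^-8) = 0.1152 rad.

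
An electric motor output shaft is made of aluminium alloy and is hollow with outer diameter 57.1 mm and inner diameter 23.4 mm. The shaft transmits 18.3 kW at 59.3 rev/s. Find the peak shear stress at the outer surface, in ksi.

0.201 ksi

ω = 2π·59.3 = 372.6 rad/s, so T = P/ω = 18.3×10³ / 372.6 = 49.12 N·m.
J = π(d_o⁴ − d_i⁴)/32 = π(0.0571⁴ − 0.0234⁴)/32 = 1.014×10^-6 m⁴.
τ_max = T·r/J = 49.12 × 0.0285 / 1.014×10^-6 = 1.383×10^6 Pa.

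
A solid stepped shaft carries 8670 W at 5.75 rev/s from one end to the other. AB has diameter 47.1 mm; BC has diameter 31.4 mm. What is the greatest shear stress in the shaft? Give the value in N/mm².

39.5 N/mm²

ω = 2π·5.75 = 36.13 rad/s, so T = P/ω = 8670 / 36.13 = 240.0 N·m.
Under the same torque, τ_max = 16T/(πd³) is largest where d is smallest — segment BC (d = 31.4 mm).
τ_max = 16·240.0/(π·(0.0314)³) = 3.948×10^7 Pa.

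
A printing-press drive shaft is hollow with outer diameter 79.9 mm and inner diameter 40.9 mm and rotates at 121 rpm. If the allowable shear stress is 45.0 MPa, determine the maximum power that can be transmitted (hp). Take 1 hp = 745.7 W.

J = π(d_o⁴ − d_i⁴)/32 = π(0.0799⁴ − 0.0409⁴)/32 = 3.726×10^-6 m⁴.
T_max = τ_allow·J/r = 4.50×10^7 × 3.726×10^-6 / 0.0399 = 4198 N·m.
ω = 2π·121/60 = 12.67 rad/s, so P_max = T_max·ω = 5.319×10^4 W.

71.3 hp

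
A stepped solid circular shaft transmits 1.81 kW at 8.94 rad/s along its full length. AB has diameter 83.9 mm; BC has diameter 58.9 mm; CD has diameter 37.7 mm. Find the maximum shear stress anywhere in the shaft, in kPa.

ω = 8.94 rad/s, so T = P/ω = 1.81×10³ / 8.940 = 202.5 N·m.
Under the same torque, τ_max = 16T/(πd³) is largest where d is smallest — segment CD (d = 37.7 mm).
τ_max = 16·202.5/(π·(0.0377)³) = 1.924×10^7 Pa.

19200 kPa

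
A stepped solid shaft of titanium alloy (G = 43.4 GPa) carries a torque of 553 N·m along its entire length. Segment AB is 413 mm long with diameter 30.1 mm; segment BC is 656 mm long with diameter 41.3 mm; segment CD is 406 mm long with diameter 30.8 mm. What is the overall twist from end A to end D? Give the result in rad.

0.153 rad

J_AB = π(0.0301)⁴/32 = 8.06×10^-8 m⁴; J_BC = π(0.0413)⁴/32 = 2.86×10^-7 m⁴; J_CD = π(0.0308)⁴/32 = 8.83×10^-8 m⁴.
θ = (T/G)·Σ L_i/J_i = (553.0/43.4×10⁹)·(0.413/8.06×10^-8 + 0.656/2.86×10^-7 + 0.406/8.83×10^-8) = 0.1531 rad.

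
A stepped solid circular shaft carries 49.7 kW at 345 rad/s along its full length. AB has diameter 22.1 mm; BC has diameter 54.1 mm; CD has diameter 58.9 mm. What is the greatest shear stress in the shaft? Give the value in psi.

9860 psi

ω = 345 rad/s, so T = P/ω = 49.7×10³ / 345.0 = 144.1 N·m.
Under the same torque, τ_max = 16T/(πd³) is largest where d is smallest — segment AB (d = 22.1 mm).
τ_max = 16·144.1/(π·(0.0221)³) = 6.797×10^7 Pa.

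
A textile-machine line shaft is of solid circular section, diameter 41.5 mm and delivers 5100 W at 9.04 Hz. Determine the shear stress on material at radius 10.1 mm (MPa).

3.11 MPa

ω = 2π·9.04 = 56.80 rad/s, so T = P/ω = 5100 / 56.80 = 89.79 N·m.
J = πd⁴/32 = π(0.0415)⁴/32 = 2.912×10^-7 m⁴.
Shear stress varies linearly with radius: τ = T·r/J = 89.79 × 0.0101 / 2.912×10^-7 = 3.114×10^6 Pa.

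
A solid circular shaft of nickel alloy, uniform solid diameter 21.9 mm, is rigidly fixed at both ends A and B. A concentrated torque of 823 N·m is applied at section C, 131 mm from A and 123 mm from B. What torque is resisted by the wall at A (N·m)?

With uniform GJ and both ends fixed, compatibility θ_AC = θ_CB gives T_A·a = T_B·b, together with T_A + T_B = T₀.
T_A = T₀·b/(a+b) = 823.0·123/254.0 = 398.5 N·m; T_B = 424.5 N·m.

399 N·m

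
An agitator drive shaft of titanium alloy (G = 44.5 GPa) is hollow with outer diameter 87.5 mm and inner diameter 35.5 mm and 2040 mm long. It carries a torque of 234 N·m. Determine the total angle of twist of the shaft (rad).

J = π(d_o⁴ − d_i⁴)/32 = π(0.0875⁴ − 0.0355⁴)/32 = 5.599×10^-6 m⁴.
θ = T·L/(G·J) = 234.0 × 2.04 / (44.5×10⁹ × 5.599×10^-6) = 1.916×10^-3 rad.

0.00192 rad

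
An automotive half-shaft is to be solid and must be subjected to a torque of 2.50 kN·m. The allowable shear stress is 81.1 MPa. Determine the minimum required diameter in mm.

For a solid shaft τ_max = 16T/(πd³), so d = (16T/(π τ_allow))^(1/3) = (16·2500/(π·8.11×10^7))^(1/3) = 0.05395 m.

53.9 mm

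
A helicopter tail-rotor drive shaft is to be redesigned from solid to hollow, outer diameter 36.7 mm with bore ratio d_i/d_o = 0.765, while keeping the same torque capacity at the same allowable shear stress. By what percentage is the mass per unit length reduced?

Equal τ_max and T ⇒ the solid shaft needs d_s³ = d_o³(1−k⁴), so d_s = 36.7·(1−0.765⁴)^(1/3) = 31.91 mm.
Area ratio A_h/A_s = d_o²(1−k²)/d_s² = (1−k²)/(1−k⁴)^(2/3) = 0.5485.
Mass saving = 1 − 0.5485 = 45.1 %.

45.1 %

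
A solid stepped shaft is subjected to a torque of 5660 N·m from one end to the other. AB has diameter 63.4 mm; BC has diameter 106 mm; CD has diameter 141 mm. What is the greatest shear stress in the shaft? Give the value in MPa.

Under the same torque, τ_max = 16T/(πd³) is largest where d is smallest — segment AB (d = 63.4 mm).
τ_max = 16·5660/(π·(0.0634)³) = 1.131×10^8 Pa.

113 MPa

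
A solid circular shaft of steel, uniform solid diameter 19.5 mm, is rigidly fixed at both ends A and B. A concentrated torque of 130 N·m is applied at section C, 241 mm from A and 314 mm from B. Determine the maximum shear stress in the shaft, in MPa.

With uniform GJ and both ends fixed, compatibility θ_AC = θ_CB gives T_A·a = T_B·b, together with T_A + T_B = T₀.
T_A = T₀·b/(a+b) = 130.0·314/555.0 = 73.55 N·m; T_B = 56.45 N·m.
τ in each portion: τ_AC = 5.05×10^7 Pa, τ_CB = 3.88×10^7 Pa; maximum is in AC.
τ_max = T_AC·r/J = 73.55·0.00975/1.42×10^-8 = 5.052×10^7 Pa.

50.5 MPa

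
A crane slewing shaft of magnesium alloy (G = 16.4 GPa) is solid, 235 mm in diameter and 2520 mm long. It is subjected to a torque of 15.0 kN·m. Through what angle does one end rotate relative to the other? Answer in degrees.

J = πd⁴/32 = π(0.235)⁴/32 = 2.994×10^-4 m⁴.
θ = T·L/(G·J) = 15000 × 2.52 / (16.4×10⁹ × 2.994×10^-4) = 7.698×10^-3 rad.

0.441°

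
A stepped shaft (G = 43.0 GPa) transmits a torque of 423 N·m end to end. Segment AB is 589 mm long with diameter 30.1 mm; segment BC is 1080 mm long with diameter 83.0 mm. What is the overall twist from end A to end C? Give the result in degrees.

J_AB = π(0.0301)⁴/32 = 8.06×10^-8 m⁴; J_BC = π(0.0830)⁴/32 = 4.66×10^-6 m⁴.
θ = (T/G)·Σ L_i/J_i = (423.0/43.0×10⁹)·(0.589/8.06×10^-8 + 1.08/4.66×10^-6) = 0.07418 rad.

4.25°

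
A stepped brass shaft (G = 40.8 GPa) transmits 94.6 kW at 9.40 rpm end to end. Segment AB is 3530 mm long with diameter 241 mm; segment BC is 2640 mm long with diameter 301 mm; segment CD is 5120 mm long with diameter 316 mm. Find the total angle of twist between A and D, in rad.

0.0451 rad

ω = 2π·9.40/60 = 0.9844 rad/s, so T = P/ω = 94.6×10³ / 0.9844 = 96100 N·m.
J_AB = π(0.241)⁴/32 = 3.31×10^-4 m⁴; J_BC = π(0.301)⁴/32 = 8.06×10^-4 m⁴; J_CD = π(0.316)⁴/32 = 9.79×10^-4 m⁴.
θ = (T/G)·Σ L_i/J_i = (96100/40.8×10⁹)·(3.53/3.31×10^-4 + 2.64/8.06×10^-4 + 5.12/9.79×10^-4) = 0.04514 rad.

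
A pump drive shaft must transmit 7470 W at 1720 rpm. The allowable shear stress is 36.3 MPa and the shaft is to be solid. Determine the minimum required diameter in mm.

ω = 2π·1720/60 = 180.1 rad/s, so T = P/ω = 7470 / 180.1 = 41.47 N·m.
For a solid shaft τ_max = 16T/(πd³), so d = (16T/(π τ_allow))^(1/3) = (16·41.47/(π·3.63×10^7))^(1/3) = 0.01799 m.

18.0 mm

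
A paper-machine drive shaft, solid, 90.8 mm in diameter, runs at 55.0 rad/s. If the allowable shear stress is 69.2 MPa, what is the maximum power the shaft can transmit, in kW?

J = πd⁴/32 = π(0.0908)⁴/32 = 6.673×10^-6 m⁴.
T_max = τ_allow·J/r = 6.92×10^7 × 6.673×10^-6 / 0.0454 = 10170 N·m.
ω = 55.0 rad/s, so P_max = T_max·ω = 5.594×10^5 W.

559 kW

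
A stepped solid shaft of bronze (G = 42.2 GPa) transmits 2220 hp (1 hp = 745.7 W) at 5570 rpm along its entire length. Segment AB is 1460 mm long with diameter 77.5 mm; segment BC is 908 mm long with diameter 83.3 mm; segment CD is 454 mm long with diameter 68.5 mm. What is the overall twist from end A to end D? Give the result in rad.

ω = 2π·5570/60 = 583.3 rad/s, so T = P/ω = 2220×745.7 / 583.3 = 2838 N·m.
J_AB = π(0.0775)⁴/32 = 3.54×10^-6 m⁴; J_BC = π(0.0833)⁴/32 = 4.73×10^-6 m⁴; J_CD = π(0.0685)⁴/32 = 2.16×10^-6 m⁴.
θ = (T/G)·Σ L_i/J_i = (2838/42.2×10⁹)·(1.46/3.54×10^-6 + 0.908/4.73×10^-6 + 0.454/2.16×10^-6) = 0.05477 rad.

0.0548 rad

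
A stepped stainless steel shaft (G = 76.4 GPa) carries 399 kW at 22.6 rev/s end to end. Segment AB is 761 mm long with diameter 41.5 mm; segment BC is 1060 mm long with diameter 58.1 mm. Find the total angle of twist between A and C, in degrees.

ω = 2π·22.6 = 142.0 rad/s, so T = P/ω = 399×10³ / 142.0 = 2810 N·m.
J_AB = π(0.0415)⁴/32 = 2.91×10^-7 m⁴; J_BC = π(0.0581)⁴/32 = 1.12×10^-6 m⁴.
θ = (T/G)·Σ L_i/J_i = (2810/76.4×10⁹)·(0.761/2.91×10^-7 + 1.06/1.12×10^-6) = 0.1310 rad.

7.50°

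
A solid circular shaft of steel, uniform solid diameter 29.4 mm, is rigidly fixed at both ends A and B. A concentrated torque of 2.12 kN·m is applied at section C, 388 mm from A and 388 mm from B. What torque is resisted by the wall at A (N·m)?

With uniform GJ and both ends fixed, compatibility θ_AC = θ_CB gives T_A·a = T_B·b, together with T_A + T_B = T₀.
T_A = T₀·b/(a+b) = 2120·388/776.0 = 1060 N·m; T_B = 1060 N·m.

1060 N·m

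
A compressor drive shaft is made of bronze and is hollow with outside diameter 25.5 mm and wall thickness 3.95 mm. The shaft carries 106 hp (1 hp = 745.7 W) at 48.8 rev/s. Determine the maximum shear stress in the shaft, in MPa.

ω = 2π·48.8 = 306.6 rad/s, so T = P/ω = 106×745.7 / 306.6 = 257.8 N·m.
J = π(d_o⁴ − d_i⁴)/32 = π(0.0255⁴ − 0.0176⁴)/32 = 3.209×10^-8 m⁴.
τ_max = T·r/J = 257.8 × 0.0127 / 3.209×10^-8 = 1.024×10^8 Pa.

102 MPa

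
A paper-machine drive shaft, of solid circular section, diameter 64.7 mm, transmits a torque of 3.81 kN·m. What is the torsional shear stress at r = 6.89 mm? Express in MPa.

15.3 MPa

J = πd⁴/32 = π(0.0647)⁴/32 = 1.720×10^-6 m⁴.
Shear stress varies linearly with radius: τ = T·r/J = 3810 × 0.00689 / 1.720×10^-6 = 1.526×10^7 Pa.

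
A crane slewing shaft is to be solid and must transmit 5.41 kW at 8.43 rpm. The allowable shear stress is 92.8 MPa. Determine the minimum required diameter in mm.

ω = 2π·8.43/60 = 0.8828 rad/s, so T = P/ω = 5.41×10³ / 0.8828 = 6128 N·m.
For a solid shaft τ_max = 16T/(πd³), so d = (16T/(π τ_allow))^(1/3) = (16·6128/(π·9.28×10^7))^(1/3) = 0.06954 m.

69.5 mm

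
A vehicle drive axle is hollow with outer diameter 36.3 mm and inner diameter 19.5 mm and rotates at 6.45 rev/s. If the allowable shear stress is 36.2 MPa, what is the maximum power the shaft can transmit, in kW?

J = π(d_o⁴ − d_i⁴)/32 = π(0.0363⁴ − 0.0195⁴)/32 = 1.563×10^-7 m⁴.
T_max = τ_allow·J/r = 3.62×10^7 × 1.563×10^-7 / 0.0181 = 311.7 N·m.
ω = 2π·6.45 = 40.53 rad/s, so P_max = T_max·ω = 1.263×10^4 W.

12.6 kW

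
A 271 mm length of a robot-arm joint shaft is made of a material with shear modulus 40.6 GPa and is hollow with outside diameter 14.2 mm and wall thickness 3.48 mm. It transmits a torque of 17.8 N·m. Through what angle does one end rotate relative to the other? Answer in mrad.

J = π(d_o⁴ − d_i⁴)/32 = π(0.0142⁴ − 0.00724⁴)/32 = 3.722×10^-9 m⁴.
θ = T·L/(G·J) = 17.80 × 0.271 / (40.6×10⁹ × 3.722×10^-9) = 0.03192 rad.

31.9 mrad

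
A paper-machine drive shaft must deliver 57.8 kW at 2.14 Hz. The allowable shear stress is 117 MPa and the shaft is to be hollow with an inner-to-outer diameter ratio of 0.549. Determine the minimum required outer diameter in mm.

59.0 mm

ω = 2π·2.14 = 13.45 rad/s, so T = P/ω = 57.8×10³ / 13.45 = 4299 N·m.
For a hollow shaft with d_i/d_o = 0.549: τ_max = 16T/(π d_o³ (1−k⁴)), so d_o = [16T/(π τ_allow (1−k⁴))]^(1/3) = [16·4299/(π·1.17×10^8·0.9092)]^(1/3) = 0.05904 m.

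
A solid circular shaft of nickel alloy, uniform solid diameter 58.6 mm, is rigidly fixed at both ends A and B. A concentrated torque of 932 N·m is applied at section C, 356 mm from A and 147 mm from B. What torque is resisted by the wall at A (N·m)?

272 N·m

With uniform GJ and both ends fixed, compatibility θ_AC = θ_CB gives T_A·a = T_B·b, together with T_A + T_B = T₀.
T_A = T₀·b/(a+b) = 932.0·147/503.0 = 272.4 N·m; T_B = 659.6 N·m.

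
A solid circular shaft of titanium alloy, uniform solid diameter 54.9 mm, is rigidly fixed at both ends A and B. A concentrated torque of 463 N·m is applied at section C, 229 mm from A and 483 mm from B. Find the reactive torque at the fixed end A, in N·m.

With uniform GJ and both ends fixed, compatibility θ_AC = θ_CB gives T_A·a = T_B·b, together with T_A + T_B = T₀.
T_A = T₀·b/(a+b) = 463.0·483/712.0 = 314.1 N·m; T_B = 148.9 N·m.

314 N·m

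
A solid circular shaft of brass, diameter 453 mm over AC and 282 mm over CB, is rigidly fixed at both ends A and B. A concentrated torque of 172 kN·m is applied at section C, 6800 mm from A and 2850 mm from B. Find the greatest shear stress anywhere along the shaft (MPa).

10.3 MPa

Compatibility: T_A·a/J_AC = T_B·b/J_CB with T_A + T_B = T₀.
J_AC = 4.13×10^-3 m⁴, J_CB = 6.21×10^-4 m⁴, so T_A = T₀·(J_AC/a)/((J_AC/a)+(J_CB/b)) = 126600 N·m, T_B = 45370 N·m.
τ in each portion: τ_AC = 6.94×10^6 Pa, τ_CB = 1.03×10^7 Pa; maximum is in CB.
τ_max = T_CB·r/J = 45370·0.141/6.21×10^-4 = 1.030×10^7 Pa.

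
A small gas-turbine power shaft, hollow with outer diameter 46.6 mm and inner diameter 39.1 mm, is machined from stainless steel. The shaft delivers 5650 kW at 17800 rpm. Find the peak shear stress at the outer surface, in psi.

43900 psi

ω = 2π·17800/60 = 1864 rad/s, so T = P/ω = 5650×10³ / 1864 = 3031 N·m.
J = π(d_o⁴ − d_i⁴)/32 = π(0.0466⁴ − 0.0391⁴)/32 = 2.335×10^-7 m⁴.
τ_max = T·r/J = 3031 × 0.0233 / 2.335×10^-7 = 3.025×10^8 Pa.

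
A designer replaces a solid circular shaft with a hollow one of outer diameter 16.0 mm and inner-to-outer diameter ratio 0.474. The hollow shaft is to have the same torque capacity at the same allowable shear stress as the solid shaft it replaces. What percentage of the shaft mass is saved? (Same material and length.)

Equal τ_max and T ⇒ the solid shaft needs d_s³ = d_o³(1−k⁴), so d_s = 16.0·(1−0.474⁴)^(1/3) = 15.73 mm.
Area ratio A_h/A_s = d_o²(1−k²)/d_s² = (1−k²)/(1−k⁴)^(2/3) = 0.8026.
Mass saving = 1 − 0.8026 = 19.7 %.

19.7 %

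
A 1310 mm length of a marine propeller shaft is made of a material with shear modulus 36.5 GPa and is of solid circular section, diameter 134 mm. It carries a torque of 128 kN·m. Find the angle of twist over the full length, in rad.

J = πd⁴/32 = π(0.134)⁴/32 = 3.165×10^-5 m⁴.
θ = T·L/(G·J) = 128000 × 1.31 / (36.5×10⁹ × 3.165×10^-5) = 0.1451 rad.

0.145 rad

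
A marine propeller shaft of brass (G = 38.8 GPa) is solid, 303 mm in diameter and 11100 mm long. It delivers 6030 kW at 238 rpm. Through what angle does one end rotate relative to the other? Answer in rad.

0.0836 rad

ω = 2π·238/60 = 24.92 rad/s, so T = P/ω = 6030×10³ / 24.92 = 241900 N·m.
J = πd⁴/32 = π(0.303)⁴/32 = 8.275×10^-4 m⁴.
θ = T·L/(G·J) = 241900 × 11.1 / (38.8×10⁹ × 8.275×10^-4) = 0.08364 rad.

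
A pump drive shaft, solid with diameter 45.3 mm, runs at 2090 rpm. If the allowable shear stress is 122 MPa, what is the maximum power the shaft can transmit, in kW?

487 kW

J = πd⁴/32 = π(0.0453)⁴/32 = 4.134×10^-7 m⁴.
T_max = τ_allow·J/r = 1.22×10^8 × 4.134×10^-7 / 0.0226 = 2227 N·m.
ω = 2π·2090/60 = 218.9 rad/s, so P_max = T_max·ω = 4.874×10^5 W.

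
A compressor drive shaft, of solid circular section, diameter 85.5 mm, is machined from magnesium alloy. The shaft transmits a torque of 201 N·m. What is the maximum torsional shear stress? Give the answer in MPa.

1.64 MPa

J = πd⁴/32 = π(0.0855)⁴/32 = 5.246×10^-6 m⁴.
τ_max = T·r/J = 201.0 × 0.0428 / 5.246×10^-6 = 1.638×10^6 Pa.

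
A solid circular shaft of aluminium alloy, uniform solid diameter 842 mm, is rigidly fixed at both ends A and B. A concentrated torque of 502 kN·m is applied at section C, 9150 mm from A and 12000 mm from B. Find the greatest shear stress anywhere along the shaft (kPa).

With uniform GJ and both ends fixed, compatibility θ_AC = θ_CB gives T_A·a = T_B·b, together with T_A + T_B = T₀.
T_A = T₀·b/(a+b) = 502000·12000/21150 = 284800 N·m; T_B = 217200 N·m.
τ in each portion: τ_AC = 2.43×10^6 Pa, τ_CB = 1.85×10^6 Pa; maximum is in AC.
τ_max = T_AC·r/J = 284800·0.421/0.0493 = 2.430×10^6 Pa.

2430 kPa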